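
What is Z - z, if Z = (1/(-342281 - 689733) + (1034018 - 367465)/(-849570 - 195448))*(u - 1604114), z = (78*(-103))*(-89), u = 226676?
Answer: 44098418895711582/269618301563 ≈ 1.6356e+5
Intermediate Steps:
z = 715026 (z = -8034*(-89) = 715026)
Z = 236882514589097220/269618301563 (Z = (1/(-342281 - 689733) + (1034018 - 367465)/(-849570 - 195448))*(226676 - 1604114) = (1/(-1032014) + 666553/(-1045018))*(-1377438) = (-1/1032014 + 666553*(-1/1045018))*(-1377438) = (-1/1032014 - 666553/1045018)*(-1377438) = -171973268190/269618301563*(-1377438) = 236882514589097220/269618301563 ≈ 8.7859e+5)
Z - z = 236882514589097220/269618301563 - 1*715026 = 236882514589097220/269618301563 - 715026 = 44098418895711582/269618301563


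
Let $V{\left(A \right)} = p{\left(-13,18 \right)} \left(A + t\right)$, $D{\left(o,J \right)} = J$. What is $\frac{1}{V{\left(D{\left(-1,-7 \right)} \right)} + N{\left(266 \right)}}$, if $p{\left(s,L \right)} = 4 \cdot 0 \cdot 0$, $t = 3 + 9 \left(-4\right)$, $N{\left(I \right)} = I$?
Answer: $\frac{1}{266} \approx 0.0037594$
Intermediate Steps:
$t = -33$ ($t = 3 - 36 = -33$)
$p{\left(s,L \right)} = 0$ ($p{\left(s,L \right)} = 0 \cdot 0 = 0$)
$V{\left(A \right)} = 0$ ($V{\left(A \right)} = 0 \left(A - 33\right) = 0 \left(-33 + A\right) = 0$)
$\frac{1}{V{\left(D{\left(-1,-7 \right)} \right)} + N{\left(266 \right)}} = \frac{1}{0 + 266} = \frac{1}{266}$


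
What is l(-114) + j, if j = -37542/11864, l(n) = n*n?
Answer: 77073501/5932 ≈ 12993.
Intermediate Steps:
l(n) = n**2
j = -18771/5932 (j = -37542*1/11864 = -18771/5932 ≈ -3.1644)
l(-114) + j = (-114)**2 - 18771/5932 = 12996 - 18771/5932 = 77073501/5932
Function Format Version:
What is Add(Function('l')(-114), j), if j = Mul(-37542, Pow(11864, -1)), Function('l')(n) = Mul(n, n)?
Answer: Rational(77073501, 5932) ≈ 12993.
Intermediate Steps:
Function('l')(n) = Pow(n, 2)
j = Rational(-18771, 5932) (j = Mul(-37542, Rational(1, 11864)) = Rational(-18771, 5932) ≈ -3.1644)
Add(Function('l')(-114), j) = Add(Pow(-114, 2), Rational(-18771, 5932)) = Add(12996, Rational(-18771, 5932)) = Rational(77073501, 5932)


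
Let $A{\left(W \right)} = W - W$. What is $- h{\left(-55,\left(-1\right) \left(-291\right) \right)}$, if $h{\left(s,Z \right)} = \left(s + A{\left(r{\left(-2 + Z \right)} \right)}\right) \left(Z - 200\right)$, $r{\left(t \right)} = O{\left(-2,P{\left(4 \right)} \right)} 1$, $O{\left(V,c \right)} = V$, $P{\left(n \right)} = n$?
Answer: $5005$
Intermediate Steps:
$r{\left(t \right)} = -2$ ($r{\left(t \right)} = \left(-2\right) 1 = -2$)
$A{\left(W \right)} = 0$
$h{\left(s,Z \right)} = s \left(-200 + Z\right)$ ($h{\left(s,Z \right)} = \left(s + 0\right) \left(Z - 200\right) = s \left(-200 + Z\right)$)
$- h{\left(-55,\left(-1\right) \left(-291\right) \right)} = - \left(-55\right) \left(-200 - -291\right) = - \left(-55\right) \left(-200 + 291\right) = - \left(-55\right) 91 = \left(-1\right) \left(-5005\right) = 5005$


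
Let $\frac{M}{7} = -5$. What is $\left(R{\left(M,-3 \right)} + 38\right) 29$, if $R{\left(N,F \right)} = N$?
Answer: $87$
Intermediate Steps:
$M = -35$ ($M = 7 \left(-5\right) = -35$)
$\left(R{\left(M,-3 \right)} + 38\right) 29 = \left(-35 + 38\right) 29 = 3 \cdot 29 = 87$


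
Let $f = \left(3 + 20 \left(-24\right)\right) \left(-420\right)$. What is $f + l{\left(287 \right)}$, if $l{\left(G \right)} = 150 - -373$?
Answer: $200863$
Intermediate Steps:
$l{\left(G \right)} = 523$ ($l{\left(G \right)} = 150 + 373 = 523$)
$f = 200340$ ($f = \left(3 - 480\right) \left(-420\right) = \left(-477\right) \left(-420\right) = 200340$)
$f + l{\left(287 \right)} = 200340 + 523 = 200863$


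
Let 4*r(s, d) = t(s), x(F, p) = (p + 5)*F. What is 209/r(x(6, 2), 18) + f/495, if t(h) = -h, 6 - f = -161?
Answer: -67801/3465 ≈ -19.567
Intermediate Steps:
f = 167 (f = 6 - 1*(-161) = 6 + 161 = 167)
x(F, p) = F*(5 + p) (x(F, p) = (5 + p)*F = F*(5 + p))
r(s, d) = -s/4 (r(s, d) = (-s)/4 = -s/4)
209/r(x(6, 2), 18) + f/495 = 209/((-3*(5 + 2)/2)) + 167/495 = 209/((-3*7/2)) + 167*(1/495) = 209/((-¼*42)) + 167/495 = 209/(-21/2) + 167/495 = 209*(-2/21) + 167/495 = -418/21 + 167/495 = -67801/3465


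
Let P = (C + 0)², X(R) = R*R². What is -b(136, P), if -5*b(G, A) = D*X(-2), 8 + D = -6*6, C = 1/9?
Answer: 352/5 ≈ 70.400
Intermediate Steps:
C = ⅑ ≈ 0.11111
X(R) = R³
P = 1/81 (P = (⅑ + 0)² = (⅑)² = 1/81 ≈ 0.012346)
D = -44 (D = -8 - 6*6 = -8 - 36 = -44)
b(G, A) = -352/5 (b(G, A) = -(-44)*(-2)³/5 = -(-44)*(-8)/5 = -⅕*352 = -352/5)
-b(136, P) = -1*(-352/5) = 352/5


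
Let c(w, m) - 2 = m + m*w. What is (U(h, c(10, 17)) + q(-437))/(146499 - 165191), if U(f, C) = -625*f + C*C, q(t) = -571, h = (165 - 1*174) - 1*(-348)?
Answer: 176725/18692 ≈ 9.4546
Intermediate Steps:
h = 339 (h = (165 - 174) + 348 = -9 + 348 = 339)
c(w, m) = 2 + m + m*w (c(w, m) = 2 + (m + m*w) = 2 + m + m*w)
U(f, C) = C**2 - 625*f (U(f, C) = -625*f + C**2 = C**2 - 625*f)
(U(h, c(10, 17)) + q(-437))/(146499 - 165191) = (((2 + 17 + 17*10)**2 - 625*339) - 571)/(146499 - 165191) = (((2 + 17 + 170)**2 - 211875) - 571)/(-18692) = ((189**2 - 211875) - 571)*(-1/18692) = ((35721 - 211875) - 571)*(-1/18692) = (-176154 - 571)*(-1/18692) = -176725*(-1/18692) = 176725/18692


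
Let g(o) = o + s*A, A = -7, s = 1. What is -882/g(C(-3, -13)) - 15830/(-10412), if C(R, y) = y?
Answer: 593749/13015 ≈ 45.620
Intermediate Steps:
g(o) = -7 + o (g(o) = o + 1*(-7) = o - 7 = -7 + o)
-882/g(C(-3, -13)) - 15830/(-10412) = -882/(-7 - 13) - 15830/(-10412) = -882/(-20) - 15830*(-1/10412) = -882*(-1/20) + 7915/5206 = 441/10 + 7915/5206 = 593749/13015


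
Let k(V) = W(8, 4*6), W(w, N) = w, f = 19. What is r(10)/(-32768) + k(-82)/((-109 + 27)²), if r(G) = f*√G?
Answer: 2/1681 - 19*√10/32768 ≈ -0.00064383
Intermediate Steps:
r(G) = 19*√G
k(V) = 8
r(10)/(-32768) + k(-82)/((-109 + 27)²) = (19*√10)/(-32768) + 8/((-109 + 27)²) = (19*√10)*(-1/32768) + 8/((-82)²) = -19*√10/32768 + 8/6724 = -19*√10/32768 + 8*(1/6724) = -19*√10/32768 + 2/1681 = 2/1681 - 19*√10/32768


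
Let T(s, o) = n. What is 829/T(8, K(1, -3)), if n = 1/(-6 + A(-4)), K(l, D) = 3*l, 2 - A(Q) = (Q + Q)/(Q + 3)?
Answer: -9948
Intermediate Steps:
A(Q) = 2 - 2*Q/(3 + Q) (A(Q) = 2 - (Q + Q)/(Q + 3) = 2 - 2*Q/(3 + Q))
n = -1/12 (n = 1/(-6 + 6/(3 - 4)) = 1/(-6 + 6/(-1)) = 1/(-6 + 6*(-1)) = 1/(-6 - 6) = 1/(-12) = -1/12 ≈ -0.083333)
T(s, o) = -1/12
829/T(8, K(1, -3)) = 829/(-1/12) = 829*(-12) = -9948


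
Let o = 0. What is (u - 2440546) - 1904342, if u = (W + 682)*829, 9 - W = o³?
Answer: -3772049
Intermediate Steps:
W = 9 (W = 9 - 1*0³ = 9 - 1*0 = 9 + 0 = 9)
u = 572839 (u = (9 + 682)*829 = 691*829 = 572839)
(u - 2440546) - 1904342 = (572839 - 2440546) - 1904342 = -1867707 - 1904342 = -3772049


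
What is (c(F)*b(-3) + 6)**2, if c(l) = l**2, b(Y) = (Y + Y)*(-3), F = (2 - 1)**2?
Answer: 576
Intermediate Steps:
F = 1 (F = 1**2 = 1)
b(Y) = -6*Y (b(Y) = (2*Y)*(-3) = -6*Y)
(c(F)*b(-3) + 6)**2 = (1**2*(-6*(-3)) + 6)**2 = (1*18 + 6)**2 = (18 + 6)**2 = 24**2 = 576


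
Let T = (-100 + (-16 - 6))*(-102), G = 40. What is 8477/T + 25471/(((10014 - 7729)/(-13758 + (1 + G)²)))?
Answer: -3827920124603/28434540 ≈ -1.3462e+5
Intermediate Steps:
T = 12444 (T = (-100 - 22)*(-102) = -122*(-102) = 12444)
8477/T + 25471/(((10014 - 7729)/(-13758 + (1 + G)²))) = 8477/12444 + 25471/(((10014 - 7729)/(-13758 + (1 + 40)²))) = 8477*(1/12444) + 25471/((2285/(-13758 + 41²))) = 8477/12444 + 25471/((2285/(-13758 + 1681))) = 8477/12444 + 25471/((2285/(-12077))) = 8477/12444 + 25471/((2285*(-1/12077))) = 8477/12444 + 25471/(-2285/12077) = 8477/12444 + 25471*(-12077/2285) = 8477/12444 - 307613267/2285 = -3827920124603/28434540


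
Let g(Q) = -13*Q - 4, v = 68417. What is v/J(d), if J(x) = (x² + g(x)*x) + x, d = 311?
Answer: -68417/1161585 ≈ -0.058900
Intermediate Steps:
g(Q) = -4 - 13*Q
J(x) = x + x² + x*(-4 - 13*x) (J(x) = (x² + (-4 - 13*x)*x) + x = (x² + x*(-4 - 13*x)) + x = x + x² + x*(-4 - 13*x))
v/J(d) = 68417/((3*311*(-1 - 4*311))) = 68417/((3*311*(-1 - 1244))) = 68417/((3*311*(-1245))) = 68417/(-1161585) = 68417*(-1/1161585) = -68417/1161585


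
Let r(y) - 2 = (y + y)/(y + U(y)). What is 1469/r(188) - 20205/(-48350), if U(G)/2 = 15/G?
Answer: 62883418612/170960765 ≈ 367.82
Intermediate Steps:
U(G) = 30/G (U(G) = 2*(15/G) = 30/G)
r(y) = 2 + 2*y/(y + 30/y) (r(y) = 2 + (y + y)/(y + 30/y) = 2 + (2*y)/(y + 30/y) = 2 + 2*y/(y + 30/y))
1469/r(188) - 20205/(-48350) = 1469/((4*(15 + 188²)/(30 + 188²))) - 20205/(-48350) = 1469/((4*(15 + 35344)/(30 + 35344))) - 20205*(-1/48350) = 1469/((4*35359/35374)) + 4041/9670 = 1469/((4*(1/35374)*35359)) + 4041/9670 = 1469/(70718/17687) + 4041/9670 = 1469*(17687/70718) + 4041/9670 = 25982203/70718 + 4041/9670 = 62883418612/170960765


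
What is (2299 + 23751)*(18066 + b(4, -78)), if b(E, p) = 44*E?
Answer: 475204100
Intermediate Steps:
(2299 + 23751)*(18066 + b(4, -78)) = (2299 + 23751)*(18066 + 44*4) = 26050*(18066 + 176) = 26050*18242 = 475204100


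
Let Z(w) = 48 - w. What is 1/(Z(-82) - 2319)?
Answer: -1/2189 ≈ -0.00045683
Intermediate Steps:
1/(Z(-82) - 2319) = 1/((48 - 1*(-82)) - 2319) = 1/((48 + 82) - 2319) = 1/(130 - 2319) = 1/(-2189) = -1/2189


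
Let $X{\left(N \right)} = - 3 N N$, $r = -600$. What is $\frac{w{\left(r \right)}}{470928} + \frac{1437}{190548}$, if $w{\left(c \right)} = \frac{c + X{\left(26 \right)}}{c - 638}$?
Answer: $\frac{5821420123}{771466479288} \approx 0.0075459$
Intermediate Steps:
$X{\left(N \right)} = - 3 N^{2}$
$w{\left(c \right)} = \frac{-2028 + c}{-638 + c}$ ($w{\left(c \right)} = \frac{c - 3 \cdot 26^{2}}{c - 638} = \frac{c - 2028}{-638 + c} = \frac{-2028 + c}{-638 + c}$)
$\frac{w{\left(r \right)}}{470928} + \frac{1437}{190548} = \frac{\frac{1}{-638 - 600} \left(-2028 - 600\right)}{470928} + \frac{1437}{190548} = \frac{1}{-1238} \left(-2628\right) \frac{1}{470928} + 1437 \cdot \frac{1}{190548} = \left(- \frac{1}{1238}\right) \left(-2628\right) \frac{1}{470928} + \frac{479}{63516} = \frac{1314}{619} \cdot \frac{1}{470928} + \frac{479}{63516} = \frac{219}{48584072} + \frac{479}{63516} = \frac{5821420123}{771466479288}$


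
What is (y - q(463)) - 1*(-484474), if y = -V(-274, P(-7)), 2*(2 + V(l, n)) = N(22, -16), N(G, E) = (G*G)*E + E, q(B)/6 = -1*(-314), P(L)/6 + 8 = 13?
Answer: 486472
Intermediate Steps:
P(L) = 30 (P(L) = -48 + 6*13 = -48 + 78 = 30)
q(B) = 1884 (q(B) = 6*(-1*(-314)) = 6*314 = 1884)
N(G, E) = E + E*G² (N(G, E) = G²*E + E = E*G² + E = E + E*G²)
V(l, n) = -3882 (V(l, n) = -2 + (-16*(1 + 22²))/2 = -2 + (-16*(1 + 484))/2 = -2 + (-16*485)/2 = -2 + (½)*(-7760) = -2 - 3880 = -3882)
y = 3882 (y = -1*(-3882) = 3882)
(y - q(463)) - 1*(-484474) = (3882 - 1*1884) - 1*(-484474) = (3882 - 1884) + 484474 = 1998 + 484474 = 486472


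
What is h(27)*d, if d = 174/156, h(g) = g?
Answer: 783/26 ≈ 30.115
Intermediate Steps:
d = 29/26 (d = 174*(1/156) = 29/26 ≈ 1.1154)
h(27)*d = 27*(29/26) = 783/26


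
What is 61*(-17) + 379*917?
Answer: 346506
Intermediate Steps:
61*(-17) + 379*917 = -1037 + 347543 = 346506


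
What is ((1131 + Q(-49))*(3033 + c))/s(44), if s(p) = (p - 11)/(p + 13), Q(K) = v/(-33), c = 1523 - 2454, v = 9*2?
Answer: 496629030/121 ≈ 4.1044e+6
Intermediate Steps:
v = 18
c = -931
Q(K) = -6/11 (Q(K) = 18/(-33) = 18*(-1/33) = -6/11)
s(p) = (-11 + p)/(13 + p)
((1131 + Q(-49))*(3033 + c))/s(44) = ((1131 - 6/11)*(3033 - 931))/(((-11 + 44)/(13 + 44))) = ((12435/11)*2102)/((33/57)) = 26138370/(11*(((1/57)*33))) = 26138370/(11*(11/19)) = (26138370/11)*(19/11) = 496629030/121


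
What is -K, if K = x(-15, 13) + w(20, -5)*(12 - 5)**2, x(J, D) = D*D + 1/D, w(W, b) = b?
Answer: 987/13 ≈ 75.923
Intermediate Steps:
x(J, D) = 1/D + D**2 (x(J, D) = D**2 + 1/D = 1/D + D**2)
K = -987/13 (K = (1 + 13**3)/13 - 5*(12 - 5)**2 = (1 + 2197)/13 - 5*7**2 = (1/13)*2198 - 5*49 = 2198/13 - 245 = -987/13 ≈ -75.923)
-K = -1*(-987/13) = 987/13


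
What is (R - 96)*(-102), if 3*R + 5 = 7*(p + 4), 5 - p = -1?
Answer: 7582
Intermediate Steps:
p = 6 (p = 5 - 1*(-1) = 5 + 1 = 6)
R = 65/3 (R = -5/3 + (7*(6 + 4))/3 = -5/3 + (7*10)/3 = -5/3 + (⅓)*70 = -5/3 + 70/3 = 65/3 ≈ 21.667)
(R - 96)*(-102) = (65/3 - 96)*(-102) = -223/3*(-102) = 7582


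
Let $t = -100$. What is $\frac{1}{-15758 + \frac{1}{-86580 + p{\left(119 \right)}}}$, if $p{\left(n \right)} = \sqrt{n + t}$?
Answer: $- \frac{118123486858378}{1861389907278648165} + \frac{\sqrt{19}}{1861389907278648165} \approx -6.346 \cdot 10^{-5}$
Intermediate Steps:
$p{\left(n \right)} = \sqrt{-100 + n}$ ($p{\left(n \right)} = \sqrt{n - 100} = \sqrt{-100 + n}$)
$\frac{1}{-15758 + \frac{1}{-86580 + p{\left(119 \right)}}} = \frac{1}{-15758 + \frac{1}{-86580 + \sqrt{-100 + 119}}} = \frac{1}{-15758 + \frac{1}{-86580 + \sqrt{19}}}$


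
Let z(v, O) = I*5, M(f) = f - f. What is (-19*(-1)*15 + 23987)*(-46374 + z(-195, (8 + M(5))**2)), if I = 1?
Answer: -1125468368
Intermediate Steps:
M(f) = 0
z(v, O) = 5 (z(v, O) = 1*5 = 5)
(-19*(-1)*15 + 23987)*(-46374 + z(-195, (8 + M(5))**2)) = (-19*(-1)*15 + 23987)*(-46374 + 5) = (19*15 + 23987)*(-46369) = (285 + 23987)*(-46369) = 24272*(-46369) = -1125468368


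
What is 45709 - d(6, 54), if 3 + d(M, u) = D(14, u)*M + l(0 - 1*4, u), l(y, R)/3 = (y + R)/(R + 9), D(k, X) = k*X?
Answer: 864646/21 ≈ 41174.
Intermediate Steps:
D(k, X) = X*k
l(y, R) = 3*(R + y)/(9 + R) (l(y, R) = 3*((y + R)/(R + 9)) = 3*((R + y)/(9 + R)) = 3*(R + y)/(9 + R))
d(M, u) = -3 + 3*(-4 + u)/(9 + u) + 14*M*u (d(M, u) = -3 + ((u*14)*M + 3*(u + (0 - 1*4))/(9 + u)) = -3 + ((14*u)*M + 3*(u + (0 - 4))/(9 + u)) = -3 + (14*M*u + 3*(u - 4)/(9 + u)) = -3 + (14*M*u + 3*(-4 + u)/(9 + u)) = -3 + (3*(-4 + u)/(9 + u) + 14*M*u) = -3 + 3*(-4 + u)/(9 + u) + 14*M*u)
45709 - d(6, 54) = 45709 - (-39 + 14*6*54**2 + 126*6*54)/(9 + 54) = 45709 - (-39 + 14*6*2916 + 40824)/63 = 45709 - (-39 + 244944 + 40824)/63 = 45709 - 285729/63 = 45709 - 1*95243/21 = 45709 - 95243/21 = 864646/21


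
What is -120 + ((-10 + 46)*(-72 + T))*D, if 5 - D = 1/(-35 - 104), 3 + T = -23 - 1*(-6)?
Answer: -2321832/139 ≈ -16704.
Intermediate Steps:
T = -20 (T = -3 + (-23 - 1*(-6)) = -3 + (-23 + 6) = -3 - 17 = -20)
D = 696/139 (D = 5 - 1/(-35 - 104) = 5 - 1/(-139) = 5 - 1*(-1/139) = 5 + 1/139 = 696/139 ≈ 5.0072)
-120 + ((-10 + 46)*(-72 + T))*D = -120 + ((-10 + 46)*(-72 - 20))*(696/139) = -120 + (36*(-92))*(696/139) = -120 - 3312*696/139 = -120 - 2305152/139 = -2321832/139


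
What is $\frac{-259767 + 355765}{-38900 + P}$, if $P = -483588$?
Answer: $- \frac{47999}{261244} \approx -0.18373$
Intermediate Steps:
$\frac{-259767 + 355765}{-38900 + P} = \frac{-259767 + 355765}{-38900 - 483588} = \frac{95998}{-522488} = 95998 \left(- \frac{1}{522488}\right) = - \frac{47999}{261244}$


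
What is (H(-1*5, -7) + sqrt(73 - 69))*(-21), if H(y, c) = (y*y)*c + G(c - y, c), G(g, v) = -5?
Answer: 3738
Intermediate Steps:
H(y, c) = -5 + c*y**2 (H(y, c) = (y*y)*c - 5 = y**2*c - 5 = c*y**2 - 5 = -5 + c*y**2)
(H(-1*5, -7) + sqrt(73 - 69))*(-21) = ((-5 - 7*(-1*5)**2) + sqrt(73 - 69))*(-21) = ((-5 - 7*(-5)**2) + sqrt(4))*(-21) = ((-5 - 7*25) + 2)*(-21) = ((-5 - 175) + 2)*(-21) = (-180 + 2)*(-21) = -178*(-21) = 3738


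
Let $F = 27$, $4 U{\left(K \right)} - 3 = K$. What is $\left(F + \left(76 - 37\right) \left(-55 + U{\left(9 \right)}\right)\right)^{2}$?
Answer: $4004001$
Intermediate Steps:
$U{\left(K \right)} = \frac{3}{4} + \frac{K}{4}$
$\left(F + \left(76 - 37\right) \left(-55 + U{\left(9 \right)}\right)\right)^{2} = \left(27 + \left(76 - 37\right) \left(-55 + \left(\frac{3}{4} + \frac{1}{4} \cdot 9\right)\right)\right)^{2} = \left(27 + 39 \left(-55 + \left(\frac{3}{4} + \frac{9}{4}\right)\right)\right)^{2} = \left(27 + 39 \left(-55 + 3\right)\right)^{2} = \left(27 + 39 \left(-52\right)\right)^{2} = \left(27 - 2028\right)^{2} = \left(-2001\right)^{2} = 4004001$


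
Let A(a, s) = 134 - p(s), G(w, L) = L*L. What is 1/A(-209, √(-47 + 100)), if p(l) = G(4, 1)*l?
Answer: 134/17903 + √53/17903 ≈ 0.0078914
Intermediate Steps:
G(w, L) = L²
p(l) = l (p(l) = 1²*l = 1*l = l)
A(a, s) = 134 - s
1/A(-209, √(-47 + 100)) = 1/(134 - √(-47 + 100)) = 1/(134 - √53)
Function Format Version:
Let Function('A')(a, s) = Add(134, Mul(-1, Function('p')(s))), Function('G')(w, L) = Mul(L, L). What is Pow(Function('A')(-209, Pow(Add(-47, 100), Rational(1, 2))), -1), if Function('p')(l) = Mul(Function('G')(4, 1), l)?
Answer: Add(Rational(134, 17903), Mul(Rational(1, 17903), Pow(53, Rational(1, 2)))) ≈ 0.0078914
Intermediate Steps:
Function('G')(w, L) = Pow(L, 2)
Function('p')(l) = l (Function('p')(l) = Mul(Pow(1, 2), l) = Mul(1, l) = l)
Function('A')(a, s) = Add(134, Mul(-1, s))
Pow(Function('A')(-209, Pow(Add(-47, 100), Rational(1, 2))), -1) = Pow(Add(134, Mul(-1, Pow(Add(-47, 100), Rational(1, 2)))), -1) = Pow(Add(134, Mul(-1, Pow(53, Rational(1, 2)))), -1)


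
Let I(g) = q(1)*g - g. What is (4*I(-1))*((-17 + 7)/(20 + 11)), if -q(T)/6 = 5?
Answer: -40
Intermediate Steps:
q(T) = -30 (q(T) = -6*5 = -30)
I(g) = -31*g (I(g) = -30*g - g = -31*g)
(4*I(-1))*((-17 + 7)/(20 + 11)) = (4*(-31*(-1)))*((-17 + 7)/(20 + 11)) = (4*31)*(-10/31) = 124*(-10*1/31) = 124*(-10/31) = -40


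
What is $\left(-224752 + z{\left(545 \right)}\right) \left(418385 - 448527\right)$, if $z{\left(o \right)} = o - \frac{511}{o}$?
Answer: $\frac{3683151232292}{545} \approx 6.7581 \cdot 10^{9}$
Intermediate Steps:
$\left(-224752 + z{\left(545 \right)}\right) \left(418385 - 448527\right) = \left(-224752 + \left(545 - \frac{511}{545}\right)\right) \left(418385 - 448527\right) = \left(-224752 + \left(545 - \frac{511}{545}\right)\right) \left(-30142\right) = \left(-224752 + \frac{296514}{545}\right) \left(-30142\right) = \left(- \frac{122193326}{545}\right) \left(-30142\right) = \frac{3683151232292}{545}$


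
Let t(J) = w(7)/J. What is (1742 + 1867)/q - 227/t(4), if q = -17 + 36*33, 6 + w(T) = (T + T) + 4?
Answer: -254990/3513 ≈ -72.585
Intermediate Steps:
w(T) = -2 + 2*T (w(T) = -6 + ((T + T) + 4) = -6 + (2*T + 4) = -6 + (4 + 2*T) = -2 + 2*T)
t(J) = 12/J (t(J) = (-2 + 2*7)/J = (-2 + 14)/J = 12/J)
q = 1171 (q = -17 + 1188 = 1171)
(1742 + 1867)/q - 227/t(4) = (1742 + 1867)/1171 - 227/(12/4) = 3609*(1/1171) - 227/(12*(¼)) = 3609/1171 - 227/3 = -254990/3513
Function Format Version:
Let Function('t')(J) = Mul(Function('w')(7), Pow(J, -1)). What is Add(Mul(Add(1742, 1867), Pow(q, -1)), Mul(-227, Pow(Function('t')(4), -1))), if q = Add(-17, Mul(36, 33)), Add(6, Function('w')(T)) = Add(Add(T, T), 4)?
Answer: Rational(-254990, 3513) ≈ -72.585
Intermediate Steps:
Function('w')(T) = Add(-2, Mul(2, T)) (Function('w')(T) = Add(-6, Add(Add(T, T), 4)) = Add(-6, Add(Mul(2, T), 4)) = Add(-6, Add(4, Mul(2, T))) = Add(-2, Mul(2, T)))
Function('t')(J) = Mul(12, Pow(J, -1)) (Function('t')(J) = Mul(Add(-2, Mul(2, 7)), Pow(J, -1)) = Mul(Add(-2, 14), Pow(J, -1)) = Mul(12, Pow(J, -1)))
q = 1171 (q = Add(-17, 1188) = 1171)
Add(Mul(Add(1742, 1867), Pow(q, -1)), Mul(-227, Pow(Function('t')(4), -1))) = Add(Mul(Add(1742, 1867), Pow(1171, -1)), Mul(-227, Pow(Mul(12, Pow(4, -1)), -1))) = Add(Mul(3609, Rational(1, 1171)), Mul(-227, Pow(Mul(12, Rational(1, 4)), -1))) = Add(Rational(3609, 1171), Mul(-227, Pow(3, -1))) = Add(Rational(3609, 1171), Mul(-227, Rational(1, 3))) = Add(Rational(3609, 1171), Rational(-227, 3)) = Rational(-254990, 3513)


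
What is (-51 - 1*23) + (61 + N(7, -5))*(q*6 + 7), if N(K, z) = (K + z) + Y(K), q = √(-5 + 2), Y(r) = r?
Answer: 416 + 420*I*√3 ≈ 416.0 + 727.46*I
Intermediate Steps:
q = I*√3 (q = √(-3) = I*√3 ≈ 1.732*I)
N(K, z) = z + 2*K (N(K, z) = (K + z) + K = z + 2*K)
(-51 - 1*23) + (61 + N(7, -5))*(q*6 + 7) = (-51 - 1*23) + (61 + (-5 + 2*7))*((I*√3)*6 + 7) = (-51 - 23) + (61 + (-5 + 14))*(6*I*√3 + 7) = -74 + (61 + 9)*(7 + 6*I*√3) = -74 + 70*(7 + 6*I*√3) = -74 + (490 + 420*I*√3) = 416 + 420*I*√3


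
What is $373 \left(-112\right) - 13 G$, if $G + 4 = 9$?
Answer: $-41841$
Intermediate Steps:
$G = 5$ ($G = -4 + 9 = 5$)
$373 \left(-112\right) - 13 G = 373 \left(-112\right) - 65 = -41776 - 65 = -41841$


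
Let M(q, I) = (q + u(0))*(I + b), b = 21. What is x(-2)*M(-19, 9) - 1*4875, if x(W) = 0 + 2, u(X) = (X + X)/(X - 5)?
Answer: -6015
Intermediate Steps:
u(X) = 2*X/(-5 + X) (u(X) = (2*X)/(-5 + X) = 2*X/(-5 + X))
M(q, I) = q*(21 + I) (M(q, I) = (q + 2*0/(-5 + 0))*(I + 21) = (q + 2*0/(-5))*(21 + I) = (q + 2*0*(-⅕))*(21 + I) = (q + 0)*(21 + I) = q*(21 + I))
x(W) = 2
x(-2)*M(-19, 9) - 1*4875 = 2*(-19*(21 + 9)) - 1*4875 = 2*(-19*30) - 4875 = 2*(-570) - 4875 = -1140 - 4875 = -6015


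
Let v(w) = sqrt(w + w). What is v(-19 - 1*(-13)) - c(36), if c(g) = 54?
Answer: -54 + 2*I*sqrt(3) ≈ -54.0 + 3.4641*I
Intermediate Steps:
v(w) = sqrt(2)*sqrt(w) (v(w) = sqrt(2*w) = sqrt(2)*sqrt(w))
v(-19 - 1*(-13)) - c(36) = sqrt(2)*sqrt(-19 - 1*(-13)) - 1*54 = sqrt(2)*sqrt(-19 + 13) - 54 = sqrt(2)*sqrt(-6) - 54 = sqrt(2)*(I*sqrt(6)) - 54 = 2*I*sqrt(3) - 54 = -54 + 2*I*sqrt(3)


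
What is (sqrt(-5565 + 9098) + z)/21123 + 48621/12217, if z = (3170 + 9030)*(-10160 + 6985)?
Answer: -24852551243/13582089 + sqrt(3533)/21123 ≈ -1829.8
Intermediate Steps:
z = -38735000 (z = 12200*(-3175) = -38735000)
(sqrt(-5565 + 9098) + z)/21123 + 48621/12217 = (sqrt(-5565 + 9098) - 38735000)/21123 + 48621/12217 = (sqrt(3533) - 38735000)*(1/21123) + 48621*(1/12217) = (-38735000 + sqrt(3533))*(1/21123) + 2559/643 = (-38735000/21123 + sqrt(3533)/21123) + 2559/643 = -24852551243/13582089 + sqrt(3533)/21123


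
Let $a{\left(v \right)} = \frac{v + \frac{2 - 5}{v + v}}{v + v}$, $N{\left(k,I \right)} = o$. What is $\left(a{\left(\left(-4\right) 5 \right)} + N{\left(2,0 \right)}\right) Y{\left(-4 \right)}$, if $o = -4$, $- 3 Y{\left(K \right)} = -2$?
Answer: $- \frac{5603}{2400} \approx -2.3346$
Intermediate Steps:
$Y{\left(K \right)} = \frac{2}{3}$ ($Y{\left(K \right)} = \left(- \frac{1}{3}\right) \left(-2\right) = \frac{2}{3}$)
$N{\left(k,I \right)} = -4$
$a{\left(v \right)} = \frac{v - \frac{3}{2 v}}{2 v}$
$\left(a{\left(\left(-4\right) 5 \right)} + N{\left(2,0 \right)}\right) Y{\left(-4 \right)} = \left(\left(\frac{1}{2} - \frac{3}{4 \cdot 400}\right) - 4\right) \frac{2}{3} = \left(\left(\frac{1}{2} - \frac{3}{1600}\right) - 4\right) \frac{2}{3} = \left(\frac{797}{1600} - 4\right) \frac{2}{3} = \left(- \frac{5603}{1600}\right) \frac{2}{3} = - \frac{5603}{2400}$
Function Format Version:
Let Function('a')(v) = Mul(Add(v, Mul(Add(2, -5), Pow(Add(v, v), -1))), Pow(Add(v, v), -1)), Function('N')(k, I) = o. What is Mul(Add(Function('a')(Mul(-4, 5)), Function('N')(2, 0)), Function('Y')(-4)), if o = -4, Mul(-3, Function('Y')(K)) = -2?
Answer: Rational(-5603, 2400) ≈ -2.3346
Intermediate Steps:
Function('Y')(K) = Rational(2, 3) (Function('Y')(K) = Mul(Rational(-1, 3), -2) = Rational(2, 3))
Function('N')(k, I) = -4
Function('a')(v) = Mul(Rational(1, 2), Pow(v, -1), Add(v, Mul(Rational(-3, 2), Pow(v, -1)))) (Function('a')(v) = Mul(Add(v, Mul(-3, Pow(Mul(2, v), -1))), Pow(Mul(2, v), -1)) = Mul(Add(v, Mul(-3, Mul(Rational(1, 2), Pow(v, -1)))), Mul(Rational(1, 2), Pow(v, -1))) = Mul(Add(v, Mul(Rational(-3, 2), Pow(v, -1))), Mul(Rational(1, 2), Pow(v, -1))) = Mul(Rational(1, 2), Pow(v, -1), Add(v, Mul(Rational(-3, 2), Pow(v, -1)))))
Mul(Add(Function('a')(Mul(-4, 5)), Function('N')(2, 0)), Function('Y')(-4)) = Mul(Add(Add(Rational(1, 2), Mul(Rational(-3, 4), Pow(Mul(-4, 5), -2))), -4), Rational(2, 3)) = Mul(Add(Add(Rational(1, 2), Mul(Rational(-3, 4), Pow(-20, -2))), -4), Rational(2, 3)) = Mul(Add(Add(Rational(1, 2), Mul(Rational(-3, 4), Rational(1, 400))), -4), Rational(2, 3)) = Mul(Add(Add(Rational(1, 2), Rational(-3, 1600)), -4), Rational(2, 3)) = Mul(Add(Rational(797, 1600), -4), Rational(2, 3)) = Mul(Rational(-5603, 1600), Rational(2, 3)) = Rational(-5603, 2400)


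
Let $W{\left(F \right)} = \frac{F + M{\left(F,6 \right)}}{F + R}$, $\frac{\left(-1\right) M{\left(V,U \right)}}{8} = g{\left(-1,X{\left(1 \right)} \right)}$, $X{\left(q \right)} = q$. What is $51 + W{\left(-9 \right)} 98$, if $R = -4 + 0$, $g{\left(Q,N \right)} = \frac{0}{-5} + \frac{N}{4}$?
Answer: $\frac{1741}{13} \approx 133.92$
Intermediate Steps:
$g{\left(Q,N \right)} = \frac{N}{4}$ ($g{\left(Q,N \right)} = 0 \left(- \frac{1}{5}\right) + N \frac{1}{4} = 0 + \frac{N}{4} = \frac{N}{4}$)
$R = -4$
$M{\left(V,U \right)} = -2$ ($M{\left(V,U \right)} = - 8 \cdot \frac{1}{4} \cdot 1 = \left(-8\right) \frac{1}{4} = -2$)
$W{\left(F \right)} = \frac{-2 + F}{-4 + F}$ ($W{\left(F \right)} = \frac{F - 2}{F - 4} = \frac{-2 + F}{-4 + F}$)
$51 + W{\left(-9 \right)} 98 = 51 + \frac{-2 - 9}{-4 - 9} \cdot 98 = 51 + \frac{1}{-13} \left(-11\right) 98 = 51 + \left(- \frac{1}{13}\right) \left(-11\right) 98 = 51 + \frac{11}{13} \cdot 98 = 51 + \frac{1078}{13} = \frac{1741}{13}$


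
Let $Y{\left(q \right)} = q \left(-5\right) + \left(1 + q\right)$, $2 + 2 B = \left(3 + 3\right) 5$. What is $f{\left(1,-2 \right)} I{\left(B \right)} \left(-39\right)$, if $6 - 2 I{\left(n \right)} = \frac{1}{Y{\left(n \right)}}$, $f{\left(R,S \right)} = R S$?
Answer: $\frac{12909}{55} \approx 234.71$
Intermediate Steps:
$B = 14$ ($B = -1 + \frac{\left(3 + 3\right) 5}{2} = -1 + \frac{6 \cdot 5}{2} = -1 + \frac{1}{2} \cdot 30 = -1 + 15 = 14$)
$Y{\left(q \right)} = 1 - 4 q$ ($Y{\left(q \right)} = - 5 q + \left(1 + q\right) = 1 - 4 q$)
$I{\left(n \right)} = 3 - \frac{1}{2 \left(1 - 4 n\right)}$
$f{\left(1,-2 \right)} I{\left(B \right)} \left(-39\right) = 1 \left(-2\right) \frac{-5 + 24 \cdot 14}{2 \left(-1 + 4 \cdot 14\right)} \left(-39\right) = - 2 \frac{-5 + 336}{2 \left(-1 + 56\right)} \left(-39\right) = - 2 \cdot \frac{1}{2} \cdot \frac{1}{55} \cdot 331 \left(-39\right) = \left(-2\right) \frac{331}{110} \left(-39\right) = \left(- \frac{331}{55}\right) \left(-39\right) = \frac{12909}{55}$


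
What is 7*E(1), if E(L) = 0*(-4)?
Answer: 0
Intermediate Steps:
E(L) = 0
7*E(1) = 7*0 = 0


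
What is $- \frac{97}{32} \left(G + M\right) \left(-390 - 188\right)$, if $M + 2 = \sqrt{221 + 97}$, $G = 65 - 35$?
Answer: $\frac{196231}{4} + \frac{28033 \sqrt{318}}{16} \approx 80302.0$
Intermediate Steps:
$G = 30$
$M = -2 + \sqrt{318}$ ($M = -2 + \sqrt{221 + 97} = -2 + \sqrt{318} \approx 15.833$)
$- \frac{97}{32} \left(G + M\right) \left(-390 - 188\right) = - \frac{97}{32} \left(30 - \left(2 - \sqrt{318}\right)\right) \left(-390 - 188\right) = \left(-97\right) \frac{1}{32} \left(28 + \sqrt{318}\right) \left(-578\right) = - \frac{97 \left(-16184 - 578 \sqrt{318}\right)}{32} = \frac{196231}{4} + \frac{28033 \sqrt{318}}{16}$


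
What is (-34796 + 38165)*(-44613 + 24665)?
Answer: -67204812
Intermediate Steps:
(-34796 + 38165)*(-44613 + 24665) = 3369*(-19948) = -67204812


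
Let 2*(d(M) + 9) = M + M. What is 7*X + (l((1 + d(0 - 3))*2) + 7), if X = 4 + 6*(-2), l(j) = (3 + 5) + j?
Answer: -63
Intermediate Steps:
d(M) = -9 + M (d(M) = -9 + (M + M)/2 = -9 + (2*M)/2 = -9 + M)
l(j) = 8 + j
X = -8 (X = 4 - 12 = -8)
7*X + (l((1 + d(0 - 3))*2) + 7) = 7*(-8) + ((8 + (1 + (-9 + (0 - 3)))*2) + 7) = -56 + ((8 + (1 + (-9 - 3))*2) + 7) = -56 + ((8 + (1 - 12)*2) + 7) = -56 + ((8 - 11*2) + 7) = -56 + ((8 - 22) + 7) = -56 + (-14 + 7) = -56 - 7 = -63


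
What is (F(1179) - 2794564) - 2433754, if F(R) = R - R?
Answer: -5228318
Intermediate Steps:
F(R) = 0
(F(1179) - 2794564) - 2433754 = (0 - 2794564) - 2433754 = -2794564 - 2433754 = -5228318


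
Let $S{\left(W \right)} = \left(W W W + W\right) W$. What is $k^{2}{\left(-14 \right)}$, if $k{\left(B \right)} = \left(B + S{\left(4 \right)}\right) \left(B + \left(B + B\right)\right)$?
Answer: $117418896$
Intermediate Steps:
$S{\left(W \right)} = W \left(W + W^{3}\right)$ ($S{\left(W \right)} = \left(W^{2} W + W\right) W = \left(W^{3} + W\right) W = \left(W + W^{3}\right) W = W \left(W + W^{3}\right)$)
$k{\left(B \right)} = 3 B \left(272 + B\right)$ ($k{\left(B \right)} = \left(B + \left(4^{2} + 4^{4}\right)\right) \left(B + \left(B + B\right)\right) = \left(B + \left(16 + 256\right)\right) \left(B + 2 B\right) = \left(B + 272\right) 3 B = \left(272 + B\right) 3 B = 3 B \left(272 + B\right)$)
$k^{2}{\left(-14 \right)} = \left(3 \left(-14\right) \left(272 - 14\right)\right)^{2} = \left(3 \left(-14\right) 258\right)^{2} = \left(-10836\right)^{2} = 117418896$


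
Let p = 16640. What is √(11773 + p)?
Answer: 3*√3157 ≈ 168.56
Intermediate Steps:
√(11773 + p) = √(11773 + 16640) = √28413 = 3*√3157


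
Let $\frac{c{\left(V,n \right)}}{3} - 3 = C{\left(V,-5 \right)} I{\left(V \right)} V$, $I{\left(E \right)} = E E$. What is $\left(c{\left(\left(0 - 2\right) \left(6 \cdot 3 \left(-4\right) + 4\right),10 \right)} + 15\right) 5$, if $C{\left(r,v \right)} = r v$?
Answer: $-25657651080$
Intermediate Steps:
$I{\left(E \right)} = E^{2}$
$c{\left(V,n \right)} = 9 - 15 V^{4}$ ($c{\left(V,n \right)} = 9 + 3 V \left(-5\right) V^{2} V = 9 + 3 - 5 V V^{2} V = 9 + 3 - 5 V^{3} V = 9 + 3 \left(- 5 V^{4}\right) = 9 - 15 V^{4}$)
$\left(c{\left(\left(0 - 2\right) \left(6 \cdot 3 \left(-4\right) + 4\right),10 \right)} + 15\right) 5 = \left(\left(9 - 15 \left(\left(0 - 2\right) \left(6 \cdot 3 \left(-4\right) + 4\right)\right)^{4}\right) + 15\right) 5 = \left(\left(9 - 15 \left(- 2 \left(18 \left(-4\right) + 4\right)\right)^{4}\right) + 15\right) 5 = \left(\left(9 - 15 \left(- 2 \left(-72 + 4\right)\right)^{4}\right) + 15\right) 5 = \left(\left(9 - 15 \left(\left(-2\right) \left(-68\right)\right)^{4}\right) + 15\right) 5 = \left(\left(9 - 15 \cdot 136^{4}\right) + 15\right) 5 = \left(\left(9 - 5131530240\right) + 15\right) 5 = \left(-5131530231 + 15\right) 5 = \left(-5131530216\right) 5 = -25657651080$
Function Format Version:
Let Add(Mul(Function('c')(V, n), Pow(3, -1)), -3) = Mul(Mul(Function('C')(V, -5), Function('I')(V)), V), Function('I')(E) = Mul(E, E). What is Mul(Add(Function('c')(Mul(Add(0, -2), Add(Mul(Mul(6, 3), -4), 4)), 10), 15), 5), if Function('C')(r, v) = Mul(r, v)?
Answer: -25657651080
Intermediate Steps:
Function('I')(E) = Pow(E, 2)
Function('c')(V, n) = Add(9, Mul(-15, Pow(V, 4))) (Function('c')(V, n) = Add(9, Mul(3, Mul(Mul(Mul(V, -5), Pow(V, 2)), V))) = Add(9, Mul(3, Mul(Mul(Mul(-5, V), Pow(V, 2)), V))) = Add(9, Mul(3, Mul(Mul(-5, Pow(V, 3)), V))) = Add(9, Mul(3, Mul(-5, Pow(V, 4)))) = Add(9, Mul(-15, Pow(V, 4))))
Mul(Add(Function('c')(Mul(Add(0, -2), Add(Mul(Mul(6, 3), -4), 4)), 10), 15), 5) = Mul(Add(Add(9, Mul(-15, Pow(Mul(Add(0, -2), Add(Mul(Mul(6, 3), -4), 4)), 4))), 15), 5) = Mul(Add(Add(9, Mul(-15, Pow(Mul(-2, Add(Mul(18, -4), 4)), 4))), 15), 5) = Mul(Add(Add(9, Mul(-15, Pow(Mul(-2, Add(-72, 4)), 4))), 15), 5) = Mul(Add(Add(9, Mul(-15, Pow(Mul(-2, -68), 4))), 15), 5) = Mul(Add(Add(9, Mul(-15, Pow(136, 4))), 15), 5) = Mul(Add(Add(9, Mul(-15, 342102016)), 15), 5) = Mul(Add(Add(9, -5131530240), 15), 5) = Mul(Add(-5131530231, 15), 5) = Mul(-5131530216, 5) = -25657651080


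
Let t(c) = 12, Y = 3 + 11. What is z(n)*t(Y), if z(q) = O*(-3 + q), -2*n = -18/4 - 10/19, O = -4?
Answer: 444/19 ≈ 23.368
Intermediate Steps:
Y = 14
n = 191/76 (n = -(-18/4 - 10/19)/2 = -(-18*1/4 - 10*1/19)/2 = -(-9/2 - 10/19)/2 = -1/2*(-191/38) = 191/76 ≈ 2.5132)
z(q) = 12 - 4*q (z(q) = -4*(-3 + q) = 12 - 4*q)
z(n)*t(Y) = (12 - 4*191/76)*12 = (12 - 191/19)*12 = (37/19)*12 = 444/19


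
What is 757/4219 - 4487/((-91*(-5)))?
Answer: -2655174/274235 ≈ -9.6821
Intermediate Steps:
757/4219 - 4487/((-91*(-5))) = 757*(1/4219) - 4487/455 = 757/4219 - 4487*1/455 = 757/4219 - 641/65 = -2655174/274235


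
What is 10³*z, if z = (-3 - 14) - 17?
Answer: -34000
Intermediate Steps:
z = -34 (z = -17 - 17 = -34)
10³*z = 10³*(-34) = 1000*(-34) = -34000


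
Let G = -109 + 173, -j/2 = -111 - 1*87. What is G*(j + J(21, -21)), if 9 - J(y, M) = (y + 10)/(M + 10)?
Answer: 287104/11 ≈ 26100.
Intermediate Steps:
J(y, M) = 9 - (10 + y)/(10 + M) (J(y, M) = 9 - (y + 10)/(M + 10) = 9 - (10 + y)/(10 + M))
j = 396 (j = -2*(-111 - 1*87) = -2*(-111 - 87) = -2*(-198) = 396)
G = 64
G*(j + J(21, -21)) = 64*(396 + (80 - 1*21 + 9*(-21))/(10 - 21)) = 64*(396 + (80 - 21 - 189)/(-11)) = 64*(396 - 1/11*(-130)) = 64*(396 + 130/11) = 64*(4486/11) = 287104/11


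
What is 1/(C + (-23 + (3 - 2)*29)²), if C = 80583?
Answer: 1/80619 ≈ 1.2404e-5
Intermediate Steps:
1/(C + (-23 + (3 - 2)*29)²) = 1/(80583 + (-23 + (3 - 2)*29)²) = 1/(80583 + (-23 + 1*29)²) = 1/(80583 + (-23 + 29)²) = 1/(80583 + 6²) = 1/(80583 + 36) = 1/80619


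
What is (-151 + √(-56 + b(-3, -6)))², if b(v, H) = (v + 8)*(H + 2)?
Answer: 22725 - 604*I*√19 ≈ 22725.0 - 2632.8*I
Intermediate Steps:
b(v, H) = (2 + H)*(8 + v) (b(v, H) = (8 + v)*(2 + H) = (2 + H)*(8 + v))
(-151 + √(-56 + b(-3, -6)))² = (-151 + √(-56 + (16 + 2*(-3) + 8*(-6) - 6*(-3))))² = (-151 + √(-56 + (16 - 6 - 48 + 18)))² = (-151 + √(-56 - 20))² = (-151 + √(-76))² = (-151 + 2*I*√19)²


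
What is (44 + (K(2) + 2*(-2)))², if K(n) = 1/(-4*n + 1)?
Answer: 77841/49 ≈ 1588.6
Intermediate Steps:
K(n) = 1/(1 - 4*n)
(44 + (K(2) + 2*(-2)))² = (44 + (-1/(-1 + 4*2) + 2*(-2)))² = (44 + (-1/(-1 + 8) - 4))² = (44 + (-1/7 - 4))² = (44 + (-1*⅐ - 4))² = (44 + (-⅐ - 4))² = (44 - 29/7)² = (279/7)² = 77841/49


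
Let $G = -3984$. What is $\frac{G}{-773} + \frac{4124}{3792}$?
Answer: $\frac{4573795}{732804} \approx 6.2415$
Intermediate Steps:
$\frac{G}{-773} + \frac{4124}{3792} = - \frac{3984}{-773} + \frac{4124}{3792} = \left(-3984\right) \left(- \frac{1}{773}\right) + 4124 \cdot \frac{1}{3792} = \frac{3984}{773} + \frac{1031}{948} = \frac{4573795}{732804}$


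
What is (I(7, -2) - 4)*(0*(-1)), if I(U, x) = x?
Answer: 0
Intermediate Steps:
(I(7, -2) - 4)*(0*(-1)) = (-2 - 4)*(0*(-1)) = -6*0 = 0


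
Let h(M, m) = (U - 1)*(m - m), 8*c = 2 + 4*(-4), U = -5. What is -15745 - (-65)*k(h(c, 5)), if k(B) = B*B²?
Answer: -15745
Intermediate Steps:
c = -7/4 (c = (2 + 4*(-4))/8 = (2 - 16)/8 = (⅛)*(-14) = -7/4 ≈ -1.7500)
h(M, m) = 0 (h(M, m) = (-5 - 1)*(m - m) = -6*0 = 0)
k(B) = B³
-15745 - (-65)*k(h(c, 5)) = -15745 - (-65)*0³ = -15745 - (-65)*0 = -15745 - 1*0 = -15745 + 0 = -15745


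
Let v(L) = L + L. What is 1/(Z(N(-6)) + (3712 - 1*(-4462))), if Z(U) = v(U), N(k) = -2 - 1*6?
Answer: 1/8158 ≈ 0.00012258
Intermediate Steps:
v(L) = 2*L
N(k) = -8 (N(k) = -2 - 6 = -8)
Z(U) = 2*U
1/(Z(N(-6)) + (3712 - 1*(-4462))) = 1/(2*(-8) + (3712 - 1*(-4462))) = 1/(-16 + (3712 + 4462)) = 1/(-16 + 8174) = 1/8158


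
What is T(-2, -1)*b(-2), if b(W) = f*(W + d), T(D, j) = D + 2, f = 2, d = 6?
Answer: 0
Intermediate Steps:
T(D, j) = 2 + D
b(W) = 12 + 2*W (b(W) = 2*(W + 6) = 2*(6 + W) = 12 + 2*W)
T(-2, -1)*b(-2) = (2 - 2)*(12 + 2*(-2)) = 0*(12 - 4) = 0*8 = 0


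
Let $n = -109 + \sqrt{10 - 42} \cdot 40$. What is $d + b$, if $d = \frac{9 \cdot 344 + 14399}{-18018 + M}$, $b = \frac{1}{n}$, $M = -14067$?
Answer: $- \frac{8200736}{14992251} - \frac{160 i \sqrt{2}}{63081} \approx -0.547 - 0.003587 i$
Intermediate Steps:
$n = -109 + 160 i \sqrt{2}$ ($n = -109 + \sqrt{-32} \cdot 40 = -109 + 4 i \sqrt{2} \cdot 40 = -109 + 160 i \sqrt{2} \approx -109.0 + 226.27 i$)
$b = \frac{1}{-109 + 160 i \sqrt{2}} \approx -0.0017279 - 0.003587 i$
$d = - \frac{3499}{6417}$ ($d = \frac{9 \cdot 344 + 14399}{-18018 - 14067} = \frac{3096 + 14399}{-32085} = 17495 \left(- \frac{1}{32085}\right) = - \frac{3499}{6417} \approx -0.54527$)
$d + b = - \frac{3499}{6417} - \left(\frac{109}{63081} + \frac{160 i \sqrt{2}}{63081}\right) = - \frac{8200736}{14992251} - \frac{160 i \sqrt{2}}{63081}$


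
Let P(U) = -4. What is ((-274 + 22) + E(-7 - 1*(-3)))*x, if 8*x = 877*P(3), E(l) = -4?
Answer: 112256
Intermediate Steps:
x = -877/2 (x = (877*(-4))/8 = (1/8)*(-3508) = -877/2 ≈ -438.50)
((-274 + 22) + E(-7 - 1*(-3)))*x = ((-274 + 22) - 4)*(-877/2) = (-252 - 4)*(-877/2) = -256*(-877/2) = 112256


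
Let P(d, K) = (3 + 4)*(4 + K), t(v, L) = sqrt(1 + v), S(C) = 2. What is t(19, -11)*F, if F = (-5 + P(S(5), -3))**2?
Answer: 8*sqrt(5) ≈ 17.889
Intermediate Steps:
P(d, K) = 28 + 7*K (P(d, K) = 7*(4 + K) = 28 + 7*K)
F = 4 (F = (-5 + (28 + 7*(-3)))**2 = (-5 + (28 - 21))**2 = (-5 + 7)**2 = 2**2 = 4)
t(19, -11)*F = sqrt(1 + 19)*4 = sqrt(20)*4 = (2*sqrt(5))*4 = 8*sqrt(5)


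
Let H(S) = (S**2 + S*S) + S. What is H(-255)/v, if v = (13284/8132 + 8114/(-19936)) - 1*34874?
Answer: -2630288406480/706694801209 ≈ -3.7220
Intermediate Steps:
H(S) = S + 2*S**2 (H(S) = (S**2 + S**2) + S = 2*S**2 + S = S + 2*S**2)
v = -706694801209/20264944 (v = (13284*(1/8132) + 8114*(-1/19936)) - 34874 = (3321/2033 - 4057/9968) - 34874 = 24855847/20264944 - 34874 = -706694801209/20264944 ≈ -34873.)
H(-255)/v = (-255*(1 + 2*(-255)))/(-706694801209/20264944) = -255*(1 - 510)*(-20264944/706694801209) = -255*(-509)*(-20264944/706694801209) = 129795*(-20264944/706694801209) = -2630288406480/706694801209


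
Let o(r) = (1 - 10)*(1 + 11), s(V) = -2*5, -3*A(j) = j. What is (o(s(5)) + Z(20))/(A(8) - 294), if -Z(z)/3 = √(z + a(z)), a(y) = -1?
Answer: 162/445 + 9*√19/890 ≈ 0.40812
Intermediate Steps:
A(j) = -j/3
s(V) = -10
o(r) = -108 (o(r) = -9*12 = -108)
Z(z) = -3*√(-1 + z) (Z(z) = -3*√(z - 1) = -3*√(-1 + z))
(o(s(5)) + Z(20))/(A(8) - 294) = (-108 - 3*√(-1 + 20))/(-⅓*8 - 294) = (-108 - 3*√19)/(-8/3 - 294) = (-108 - 3*√19)/(-890/3) = (-108 - 3*√19)*(-3/890) = 162/445 + 9*√19/890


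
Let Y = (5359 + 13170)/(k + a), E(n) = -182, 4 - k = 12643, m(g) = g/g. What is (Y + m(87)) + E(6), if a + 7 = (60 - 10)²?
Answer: -1854955/10146 ≈ -182.83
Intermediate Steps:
m(g) = 1
k = -12639 (k = 4 - 1*12643 = 4 - 12643 = -12639)
a = 2493 (a = -7 + (60 - 10)² = -7 + 50² = -7 + 2500 = 2493)
Y = -18529/10146 (Y = (5359 + 13170)/(-12639 + 2493) = 18529/(-10146) = 18529*(-1/10146) = -18529/10146 ≈ -1.8262)
(Y + m(87)) + E(6) = (-18529/10146 + 1) - 182 = -8383/10146 - 182 = -1854955/10146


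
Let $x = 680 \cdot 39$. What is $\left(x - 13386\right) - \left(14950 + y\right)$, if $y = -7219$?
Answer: $5403$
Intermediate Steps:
$x = 26520$
$\left(x - 13386\right) - \left(14950 + y\right) = \left(26520 - 13386\right) - 7731 = 13134 + \left(-14950 + 7219\right) = 13134 - 7731 = 5403$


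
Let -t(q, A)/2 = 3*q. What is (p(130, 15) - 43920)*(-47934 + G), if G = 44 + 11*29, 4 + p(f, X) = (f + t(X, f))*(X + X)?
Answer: 2032423404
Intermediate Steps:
t(q, A) = -6*q
p(f, X) = -4 + 2*X*(f - 6*X) (p(f, X) = -4 + (f - 6*X)*(X + X) = -4 + (f - 6*X)*(2*X) = -4 + 2*X*(f - 6*X))
G = 363 (G = 44 + 319 = 363)
(p(130, 15) - 43920)*(-47934 + G) = ((-4 - 12*15² + 2*15*130) - 43920)*(-47934 + 363) = ((-4 - 12*225 + 3900) - 43920)*(-47571) = ((-4 - 2700 + 3900) - 43920)*(-47571) = (1196 - 43920)*(-47571) = -42724*(-47571) = 2032423404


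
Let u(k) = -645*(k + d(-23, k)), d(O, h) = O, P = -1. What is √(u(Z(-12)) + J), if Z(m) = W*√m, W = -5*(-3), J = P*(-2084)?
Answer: √(16919 - 19350*I*√3) ≈ 165.02 - 101.55*I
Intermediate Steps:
J = 2084 (J = -1*(-2084) = 2084)
W = 15
Z(m) = 15*√m
u(k) = 14835 - 645*k (u(k) = -645*(k - 23) = -645*(-23 + k) = 14835 - 645*k)
√(u(Z(-12)) + J) = √((14835 - 9675*√(-12)) + 2084) = √((14835 - 9675*2*I*√3) + 2084) = √((14835 - 19350*I*√3) + 2084) = √(16919 - 19350*I*√3)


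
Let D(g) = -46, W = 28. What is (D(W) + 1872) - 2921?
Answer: -1095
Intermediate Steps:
(D(W) + 1872) - 2921 = (-46 + 1872) - 2921 = 1826 - 2921 = -1095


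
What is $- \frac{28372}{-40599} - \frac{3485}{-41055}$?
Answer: $\frac{5122745}{6536439} \approx 0.78372$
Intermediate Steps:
$- \frac{28372}{-40599} - \frac{3485}{-41055} = \left(-28372\right) \left(- \frac{1}{40599}\right) - - \frac{41}{483} = \frac{28372}{40599} + \frac{41}{483} = \frac{5122745}{6536439}$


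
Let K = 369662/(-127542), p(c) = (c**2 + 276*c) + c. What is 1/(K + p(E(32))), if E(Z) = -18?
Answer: -63771/297485233 ≈ -0.00021437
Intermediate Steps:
p(c) = c**2 + 277*c
K = -184831/63771 (K = 369662*(-1/127542) = -184831/63771 ≈ -2.8984)
1/(K + p(E(32))) = 1/(-184831/63771 - 18*(277 - 18)) = 1/(-184831/63771 - 18*259) = 1/(-184831/63771 - 4662) = 1/(-297485233/63771) = -63771/297485233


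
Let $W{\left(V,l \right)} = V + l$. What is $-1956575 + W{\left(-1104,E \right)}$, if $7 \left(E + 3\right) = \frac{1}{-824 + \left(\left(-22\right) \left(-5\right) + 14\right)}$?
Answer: $- \frac{9592641801}{4900} \approx -1.9577 \cdot 10^{6}$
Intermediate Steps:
$E = - \frac{14701}{4900}$ ($E = -3 + \frac{1}{7 \left(-824 + \left(\left(-22\right) \left(-5\right) + 14\right)\right)} = -3 + \frac{1}{7 \left(-824 + \left(110 + 14\right)\right)} = -3 + \frac{1}{7 \left(-824 + 124\right)} = -3 + \frac{1}{7 \left(-700\right)} = -3 + \frac{1}{7} \left(- \frac{1}{700}\right) = -3 - \frac{1}{4900} = - \frac{14701}{4900} \approx -3.0002$)
$-1956575 + W{\left(-1104,E \right)} = -1956575 - \frac{5424301}{4900} = - \frac{9592641801}{4900}$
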